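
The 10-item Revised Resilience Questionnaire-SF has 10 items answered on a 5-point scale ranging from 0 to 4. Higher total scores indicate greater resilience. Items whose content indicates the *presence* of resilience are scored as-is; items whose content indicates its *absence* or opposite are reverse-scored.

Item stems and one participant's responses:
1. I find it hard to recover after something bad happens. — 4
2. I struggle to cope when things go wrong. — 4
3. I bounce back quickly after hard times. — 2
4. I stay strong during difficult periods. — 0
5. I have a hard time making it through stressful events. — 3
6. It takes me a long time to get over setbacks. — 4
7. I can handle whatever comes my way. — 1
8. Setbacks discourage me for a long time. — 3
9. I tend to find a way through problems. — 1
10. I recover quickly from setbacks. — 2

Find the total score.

8

Items 1, 2, 5, 6, 8 describe the absence/opposite of resilience → reverse-score.
on a 0–4 scale, reversed = 4 − raw.
  item 1: 4 − 4 = 0
  item 2: 4 − 4 = 0
  item 3: 2
  item 4: 0
  item 5: 4 − 3 = 1
  item 6: 4 − 4 = 0
  item 7: 1
  item 8: 4 − 3 = 1
  item 9: 1
  item 10: 2
Total = 0 + 0 + 2 + 0 + 1 + 0 + 1 + 1 + 1 + 2 = 8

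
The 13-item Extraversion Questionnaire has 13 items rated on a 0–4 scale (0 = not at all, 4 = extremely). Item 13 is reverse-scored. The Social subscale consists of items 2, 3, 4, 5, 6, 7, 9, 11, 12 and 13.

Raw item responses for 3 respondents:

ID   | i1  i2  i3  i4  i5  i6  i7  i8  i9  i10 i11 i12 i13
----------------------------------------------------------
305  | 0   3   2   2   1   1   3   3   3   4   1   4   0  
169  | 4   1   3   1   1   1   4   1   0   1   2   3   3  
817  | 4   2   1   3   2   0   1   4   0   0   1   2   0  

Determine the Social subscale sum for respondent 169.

17

Respondent 169 raw: 4, 1, 3, 1, 1, 1, 4, 1, 0, 1, 2, 3, 3.
Social items: 2, 3, 4, 5, 6, 7, 9, 11, 12, 13.
Reverse-coded (on a 0–4 scale, reversed = 4 − raw):
  item 2: 1
  item 3: 3
  item 4: 1
  item 5: 1
  item 6: 1
  item 7: 4
  item 9: 0
  item 11: 2
  item 12: 3
  item 13: 4 − 3 = 1
Sum = 1 + 3 + 1 + 1 + 1 + 4 + 0 + 2 + 3 + 1 = 17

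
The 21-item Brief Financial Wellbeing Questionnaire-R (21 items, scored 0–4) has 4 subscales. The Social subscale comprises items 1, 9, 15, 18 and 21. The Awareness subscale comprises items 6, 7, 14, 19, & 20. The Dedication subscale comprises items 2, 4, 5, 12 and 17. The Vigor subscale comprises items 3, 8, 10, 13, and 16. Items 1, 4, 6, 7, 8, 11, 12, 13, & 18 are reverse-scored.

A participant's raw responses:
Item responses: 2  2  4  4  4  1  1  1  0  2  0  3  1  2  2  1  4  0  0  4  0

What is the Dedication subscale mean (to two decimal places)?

Dedication items: 2, 4, 5, 12, 17.
Of these, items 4 and 12 are reverse-scored; on a 0–4 scale, reversed = 4 − raw.
  item 2: 2
  item 4: 4 − 4 = 0
  item 5: 4
  item 12: 4 − 3 = 1
  item 17: 4
Sum = 2 + 0 + 4 + 1 + 4 = 11
Mean = 11 / 5 = 2.20

2.20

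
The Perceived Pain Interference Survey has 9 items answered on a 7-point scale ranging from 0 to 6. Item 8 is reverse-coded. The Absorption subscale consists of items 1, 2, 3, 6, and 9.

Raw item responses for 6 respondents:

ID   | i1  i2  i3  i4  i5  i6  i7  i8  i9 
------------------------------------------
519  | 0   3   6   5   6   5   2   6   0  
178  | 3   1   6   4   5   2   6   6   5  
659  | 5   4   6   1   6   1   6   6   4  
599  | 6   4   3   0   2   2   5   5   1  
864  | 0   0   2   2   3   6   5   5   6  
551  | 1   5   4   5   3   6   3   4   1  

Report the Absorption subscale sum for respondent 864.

14

Respondent 864 raw: 0, 0, 2, 2, 3, 6, 5, 5, 6.
Absorption items: 1, 2, 3, 6, 9.
Reverse-coded (on a 0–6 scale, reversed = 6 − raw):
  item 1: 0
  item 2: 0
  item 3: 2
  item 6: 6
  item 9: 6
Sum = 0 + 0 + 2 + 6 + 6 = 14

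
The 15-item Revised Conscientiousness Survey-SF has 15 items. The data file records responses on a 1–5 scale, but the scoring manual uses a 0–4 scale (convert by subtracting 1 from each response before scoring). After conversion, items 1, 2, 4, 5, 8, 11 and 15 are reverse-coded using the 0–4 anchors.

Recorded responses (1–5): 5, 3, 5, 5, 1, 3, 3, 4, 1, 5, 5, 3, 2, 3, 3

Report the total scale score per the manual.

26

Convert to 0–4: 4, 2, 4, 4, 0, 2, 2, 3, 0, 4, 4, 2, 1, 2, 2
Reverse-coded (on a 0–4 scale, reversed = 4 − raw):
  item 1: 4 − 4 = 0
  item 2: 4 − 2 = 2
  item 4: 4 − 4 = 0
  item 5: 4 − 0 = 4
  item 8: 4 − 3 = 1
  item 11: 4 − 4 = 0
  item 15: 4 − 2 = 2
Scored: 0, 2, 4, 0, 4, 2, 2, 1, 0, 4, 0, 2, 1, 2, 2
Total = 26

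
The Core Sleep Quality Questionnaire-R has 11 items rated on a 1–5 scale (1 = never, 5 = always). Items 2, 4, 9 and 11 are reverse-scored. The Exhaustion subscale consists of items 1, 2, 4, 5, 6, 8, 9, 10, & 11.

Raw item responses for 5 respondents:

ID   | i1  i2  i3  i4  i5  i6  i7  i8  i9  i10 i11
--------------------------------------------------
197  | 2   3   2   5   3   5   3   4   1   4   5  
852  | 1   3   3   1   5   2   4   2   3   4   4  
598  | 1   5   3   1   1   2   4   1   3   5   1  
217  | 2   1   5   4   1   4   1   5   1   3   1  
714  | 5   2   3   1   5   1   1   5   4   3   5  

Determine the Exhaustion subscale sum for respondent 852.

Respondent 852 raw: 1, 3, 3, 1, 5, 2, 4, 2, 3, 4, 4.
Exhaustion items: 1, 2, 4, 5, 6, 8, 9, 10, 11.
Reverse-coded (reversed = (1+5) − raw = 6 − raw):
  item 1: 1
  item 2: 6 − 3 = 3
  item 4: 6 − 1 = 5
  item 5: 5
  item 6: 2
  item 8: 2
  item 9: 6 − 3 = 3
  item 10: 4
  item 11: 6 − 4 = 2
Sum = 1 + 3 + 5 + 5 + 2 + 2 + 3 + 4 + 2 = 27

27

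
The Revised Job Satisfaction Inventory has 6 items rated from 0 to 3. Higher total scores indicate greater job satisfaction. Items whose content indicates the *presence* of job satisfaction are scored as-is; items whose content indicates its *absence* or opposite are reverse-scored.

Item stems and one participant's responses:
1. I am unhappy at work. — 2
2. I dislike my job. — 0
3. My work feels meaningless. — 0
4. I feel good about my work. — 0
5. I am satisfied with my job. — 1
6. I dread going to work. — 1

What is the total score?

10

Items 1, 2, 3, 6 describe the absence/opposite of job satisfaction → reverse-score.
reverse-coded value = 3 − response.
  item 1: 3 − 2 = 1
  item 2: 3 − 0 = 3
  item 3: 3 − 0 = 3
  item 4: 0
  item 5: 1
  item 6: 3 − 1 = 2
Total = 1 + 3 + 3 + 0 + 1 + 2 = 10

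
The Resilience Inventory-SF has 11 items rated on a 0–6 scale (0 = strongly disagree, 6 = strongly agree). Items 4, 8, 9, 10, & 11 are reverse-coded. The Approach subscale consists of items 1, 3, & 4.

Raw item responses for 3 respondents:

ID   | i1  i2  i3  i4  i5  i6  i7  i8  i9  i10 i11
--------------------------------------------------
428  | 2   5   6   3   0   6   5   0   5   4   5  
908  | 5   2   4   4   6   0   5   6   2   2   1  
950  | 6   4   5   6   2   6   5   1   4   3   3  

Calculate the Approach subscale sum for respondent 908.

Respondent 908 raw: 5, 2, 4, 4, 6, 0, 5, 6, 2, 2, 1.
Approach items: 1, 3, 4.
Reverse-coded (on a 0–6 scale, reversed = 6 − raw):
  item 1: 5
  item 3: 4
  item 4: 6 − 4 = 2
Sum = 5 + 4 + 2 = 11

11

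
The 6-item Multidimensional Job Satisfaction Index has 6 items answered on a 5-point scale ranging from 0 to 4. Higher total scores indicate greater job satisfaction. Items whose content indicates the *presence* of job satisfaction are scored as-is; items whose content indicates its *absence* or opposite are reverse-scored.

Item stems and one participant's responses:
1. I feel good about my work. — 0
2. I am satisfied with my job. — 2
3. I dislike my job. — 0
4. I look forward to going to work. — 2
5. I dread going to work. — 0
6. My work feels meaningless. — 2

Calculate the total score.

14

Items 3, 5, 6 describe the absence/opposite of job satisfaction → reverse-score.
reversed = (0+4) − raw = 4 − raw.
  item 1: 0
  item 2: 2
  item 3: 4 − 0 = 4
  item 4: 2
  item 5: 4 − 0 = 4
  item 6: 4 − 2 = 2
Total = 0 + 2 + 4 + 2 + 4 + 2 = 14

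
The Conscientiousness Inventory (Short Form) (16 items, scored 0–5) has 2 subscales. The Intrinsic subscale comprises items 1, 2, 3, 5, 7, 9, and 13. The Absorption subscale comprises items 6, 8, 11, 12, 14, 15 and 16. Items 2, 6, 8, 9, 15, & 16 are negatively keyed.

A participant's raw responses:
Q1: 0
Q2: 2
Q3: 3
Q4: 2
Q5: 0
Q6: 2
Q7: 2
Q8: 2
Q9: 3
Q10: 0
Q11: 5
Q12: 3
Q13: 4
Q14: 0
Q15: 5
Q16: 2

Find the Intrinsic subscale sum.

14

Intrinsic items: 1, 2, 3, 5, 7, 9, 13.
Of these, items 2 & 9 are negatively keyed; reversed = (0+5) − raw = 5 − raw.
  item 1: 0
  item 2: 5 − 2 = 3
  item 3: 3
  item 5: 0
  item 7: 2
  item 9: 5 − 3 = 2
  item 13: 4
Sum = 0 + 3 + 3 + 0 + 2 + 2 + 4 = 14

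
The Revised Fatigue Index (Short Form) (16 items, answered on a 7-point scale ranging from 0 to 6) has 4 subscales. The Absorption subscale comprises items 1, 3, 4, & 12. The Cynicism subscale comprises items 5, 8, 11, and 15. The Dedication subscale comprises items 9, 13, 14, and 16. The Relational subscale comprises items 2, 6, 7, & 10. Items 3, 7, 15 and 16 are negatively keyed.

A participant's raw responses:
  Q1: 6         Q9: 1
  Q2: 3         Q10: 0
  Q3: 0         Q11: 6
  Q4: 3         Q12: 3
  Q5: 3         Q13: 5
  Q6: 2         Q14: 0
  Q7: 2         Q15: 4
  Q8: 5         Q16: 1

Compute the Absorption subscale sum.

Absorption items: 1, 3, 4, 12.
Of these, item 3 is negatively keyed; on a 0–6 scale, reversed = 6 − raw.
  item 1: 6
  item 3: 6 − 0 = 6
  item 4: 3
  item 12: 3
Sum = 6 + 6 + 3 + 3 = 18

18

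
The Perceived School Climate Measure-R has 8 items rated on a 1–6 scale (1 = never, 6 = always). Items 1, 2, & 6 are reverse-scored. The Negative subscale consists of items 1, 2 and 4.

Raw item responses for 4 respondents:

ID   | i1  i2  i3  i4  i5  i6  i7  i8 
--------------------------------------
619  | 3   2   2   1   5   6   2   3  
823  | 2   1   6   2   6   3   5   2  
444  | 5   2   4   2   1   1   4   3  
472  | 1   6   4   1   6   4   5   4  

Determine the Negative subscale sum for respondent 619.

Respondent 619 raw: 3, 2, 2, 1, 5, 6, 2, 3.
Negative items: 1, 2, 4.
Reverse-coded (reversed = (1+6) − raw = 7 − raw):
  item 1: 7 − 3 = 4
  item 2: 7 − 2 = 5
  item 4: 1
Sum = 4 + 5 + 1 = 10

10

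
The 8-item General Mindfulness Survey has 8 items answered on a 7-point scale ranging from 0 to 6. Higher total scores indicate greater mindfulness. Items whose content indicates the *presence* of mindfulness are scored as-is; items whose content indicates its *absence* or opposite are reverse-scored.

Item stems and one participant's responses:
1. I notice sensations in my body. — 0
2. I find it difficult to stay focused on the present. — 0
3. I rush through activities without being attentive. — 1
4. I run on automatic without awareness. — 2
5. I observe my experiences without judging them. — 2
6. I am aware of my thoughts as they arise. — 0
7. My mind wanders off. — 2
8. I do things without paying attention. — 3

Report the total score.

24

Items 2, 3, 4, 7, 8 describe the absence/opposite of mindfulness → reverse-score.
reversed = (0+6) − raw = 6 − raw.
  item 1: 0
  item 2: 6 − 0 = 6
  item 3: 6 − 1 = 5
  item 4: 6 − 2 = 4
  item 5: 2
  item 6: 0
  item 7: 6 − 2 = 4
  item 8: 6 − 3 = 3
Total = 0 + 6 + 5 + 4 + 2 + 0 + 4 + 3 = 24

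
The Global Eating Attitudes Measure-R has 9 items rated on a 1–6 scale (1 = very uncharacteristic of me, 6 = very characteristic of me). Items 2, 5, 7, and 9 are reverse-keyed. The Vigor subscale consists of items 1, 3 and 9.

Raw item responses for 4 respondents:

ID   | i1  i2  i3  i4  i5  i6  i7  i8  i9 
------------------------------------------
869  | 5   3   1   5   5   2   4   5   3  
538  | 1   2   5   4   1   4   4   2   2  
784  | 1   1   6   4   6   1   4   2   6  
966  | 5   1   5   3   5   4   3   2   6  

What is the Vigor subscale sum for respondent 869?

10

Respondent 869 raw: 5, 3, 1, 5, 5, 2, 4, 5, 3.
Vigor items: 1, 3, 9.
Reverse-coded (on a 1–6 scale, reversed = 7 − raw):
  item 1: 5
  item 3: 1
  item 9: 7 − 3 = 4
Sum = 5 + 1 + 4 = 10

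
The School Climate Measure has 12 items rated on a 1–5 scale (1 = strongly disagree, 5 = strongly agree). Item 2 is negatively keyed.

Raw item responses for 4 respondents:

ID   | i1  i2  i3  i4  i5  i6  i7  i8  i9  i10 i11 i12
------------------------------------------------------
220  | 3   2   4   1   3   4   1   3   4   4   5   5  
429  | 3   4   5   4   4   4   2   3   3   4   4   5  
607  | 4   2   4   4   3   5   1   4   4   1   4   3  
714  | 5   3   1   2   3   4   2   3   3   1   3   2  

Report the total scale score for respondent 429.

43

Respondent 429 raw: 3, 4, 5, 4, 4, 4, 2, 3, 3, 4, 4, 5.
Reverse-coded (reverse-coded value = 6 − response):
  item 1: 3
  item 2: 6 − 4 = 2
  item 3: 5
  item 4: 4
  item 5: 4
  item 6: 4
  item 7: 2
  item 8: 3
  item 9: 3
  item 10: 4
  item 11: 4
  item 12: 5
Sum = 3 + 2 + 5 + 4 + 4 + 4 + 2 + 3 + 3 + 4 + 4 + 5 = 43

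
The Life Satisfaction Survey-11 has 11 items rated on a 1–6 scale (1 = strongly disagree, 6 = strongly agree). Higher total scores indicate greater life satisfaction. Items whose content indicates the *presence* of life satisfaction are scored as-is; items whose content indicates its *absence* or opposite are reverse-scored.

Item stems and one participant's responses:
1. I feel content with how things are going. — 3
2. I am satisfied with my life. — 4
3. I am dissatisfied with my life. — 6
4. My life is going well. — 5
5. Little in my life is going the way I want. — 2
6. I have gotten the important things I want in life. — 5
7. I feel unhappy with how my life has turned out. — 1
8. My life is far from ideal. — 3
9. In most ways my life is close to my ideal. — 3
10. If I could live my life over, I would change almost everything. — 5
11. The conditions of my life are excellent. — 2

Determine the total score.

Items 3, 5, 7, 8, 10 describe the absence/opposite of life satisfaction → reverse-score.
reversed = (1+6) − raw = 7 − raw.
  item 1: 3
  item 2: 4
  item 3: 7 − 6 = 1
  item 4: 5
  item 5: 7 − 2 = 5
  item 6: 5
  item 7: 7 − 1 = 6
  item 8: 7 − 3 = 4
  item 9: 3
  item 10: 7 − 5 = 2
  item 11: 2
Total = 3 + 4 + 1 + 5 + 5 + 5 + 6 + 4 + 3 + 2 + 2 = 40

40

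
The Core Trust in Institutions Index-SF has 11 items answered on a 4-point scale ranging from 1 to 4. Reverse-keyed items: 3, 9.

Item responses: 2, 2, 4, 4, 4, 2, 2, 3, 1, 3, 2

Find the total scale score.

29

Apply reverse scoring (on a 1–4 scale, reversed = 5 − raw):
  item 3: 5 − 4 = 1
  item 9: 5 − 1 = 4
Scored responses: 2, 2, 1, 4, 4, 2, 2, 3, 4, 3, 2
Total = 2 + 2 + 1 + 4 + 4 + 2 + 2 + 3 + 4 + 3 + 2 = 29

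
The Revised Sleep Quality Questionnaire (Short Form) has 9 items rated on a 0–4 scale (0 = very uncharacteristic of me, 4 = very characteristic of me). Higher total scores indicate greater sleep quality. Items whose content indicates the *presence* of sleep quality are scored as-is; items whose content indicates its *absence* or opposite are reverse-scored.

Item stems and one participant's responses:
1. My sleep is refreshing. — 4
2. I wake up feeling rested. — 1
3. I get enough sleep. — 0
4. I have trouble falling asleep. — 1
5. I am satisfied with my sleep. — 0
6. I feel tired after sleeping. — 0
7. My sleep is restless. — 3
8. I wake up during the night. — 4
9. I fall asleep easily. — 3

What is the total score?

Items 4, 6, 7, 8 describe the absence/opposite of sleep quality → reverse-score.
on a 0–4 scale, reversed = 4 − raw.
  item 1: 4
  item 2: 1
  item 3: 0
  item 4: 4 − 1 = 3
  item 5: 0
  item 6: 4 − 0 = 4
  item 7: 4 − 3 = 1
  item 8: 4 − 4 = 0
  item 9: 3
Total = 4 + 1 + 0 + 3 + 0 + 4 + 1 + 0 + 3 = 16

16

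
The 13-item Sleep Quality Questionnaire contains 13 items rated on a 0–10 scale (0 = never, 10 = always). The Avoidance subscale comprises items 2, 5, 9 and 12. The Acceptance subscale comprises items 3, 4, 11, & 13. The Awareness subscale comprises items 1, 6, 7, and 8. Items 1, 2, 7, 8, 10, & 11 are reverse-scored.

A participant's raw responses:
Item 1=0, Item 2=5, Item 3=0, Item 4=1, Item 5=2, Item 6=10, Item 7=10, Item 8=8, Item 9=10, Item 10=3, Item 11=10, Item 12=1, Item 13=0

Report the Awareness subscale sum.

22

Awareness items: 1, 6, 7, 8.
Of these, items 1, 7, & 8 are reverse-scored; reversed = (0+10) − raw = 10 − raw.
  item 1: 10 − 0 = 10
  item 6: 10
  item 7: 10 − 10 = 0
  item 8: 10 − 8 = 2
Sum = 10 + 10 + 0 + 2 = 22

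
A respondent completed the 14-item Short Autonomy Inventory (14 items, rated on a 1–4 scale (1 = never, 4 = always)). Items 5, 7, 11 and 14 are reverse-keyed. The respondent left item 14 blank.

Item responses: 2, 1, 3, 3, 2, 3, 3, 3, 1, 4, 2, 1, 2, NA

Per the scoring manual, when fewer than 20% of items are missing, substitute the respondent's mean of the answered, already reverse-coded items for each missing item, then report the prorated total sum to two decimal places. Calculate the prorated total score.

33.38

Reverse-coded (reversed = (1+4) − raw = 5 − raw):
  item 5: 5 − 2 = 3
  item 7: 5 − 3 = 2
  item 11: 5 − 2 = 3
Completed scored items (13 of 14): 2, 1, 3, 3, 3, 3, 2, 3, 1, 4, 3, 1, 2; sum = 31.
Person mean = 31 / 13 ≈ 2.3846
Prorated total = (31 / 13) × 14 = 33.38 (to 2 dp)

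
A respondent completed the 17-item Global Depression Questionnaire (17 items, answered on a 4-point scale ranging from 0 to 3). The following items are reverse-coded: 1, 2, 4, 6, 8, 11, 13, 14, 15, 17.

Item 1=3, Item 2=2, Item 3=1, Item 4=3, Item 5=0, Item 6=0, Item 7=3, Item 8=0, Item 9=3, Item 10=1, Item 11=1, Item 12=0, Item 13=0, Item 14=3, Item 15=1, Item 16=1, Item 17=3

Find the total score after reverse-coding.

Reversing items 1, 2, 4, 6, 8, 11, 13, 14, 15, & 17 with 3 − raw:
Total = (3−3) + (3−2) + 1 + (3−3) + 0 + (3−0) + 3 + (3−0) + 3 + 1 + (3−1) + 0 + (3−0) + (3−3) + (3−1) + 1 + (3−3)
      = 0 + 1 + 1 + 0 + 0 + 3 + 3 + 3 + 3 + 1 + 2 + 0 + 3 + 0 + 2 + 1 + 0 = 23

23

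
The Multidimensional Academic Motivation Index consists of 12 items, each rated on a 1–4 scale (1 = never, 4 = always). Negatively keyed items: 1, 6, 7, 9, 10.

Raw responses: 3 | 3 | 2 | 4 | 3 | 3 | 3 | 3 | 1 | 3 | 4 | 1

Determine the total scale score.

32

Raw sum = 33. Negatively keyed items: 1, 6, 7, 9, 10; their raw sum = 13.
Each reversal replaces raw with 5 − raw, changing the total by 5 − 2·raw per item.
Total = 33 + 5·5 − 2·13 = 33 + 25 − 26 = 32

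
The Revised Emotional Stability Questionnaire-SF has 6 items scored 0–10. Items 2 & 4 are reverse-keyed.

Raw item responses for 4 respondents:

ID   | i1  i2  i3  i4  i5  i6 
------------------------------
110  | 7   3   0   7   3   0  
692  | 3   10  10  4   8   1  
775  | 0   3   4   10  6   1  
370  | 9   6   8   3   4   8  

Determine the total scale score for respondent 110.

Respondent 110 raw: 7, 3, 0, 7, 3, 0.
Reverse-coded (reversed = (0+10) − raw = 10 − raw):
  item 1: 7
  item 2: 10 − 3 = 7
  item 3: 0
  item 4: 10 − 7 = 3
  item 5: 3
  item 6: 0
Sum = 7 + 7 + 0 + 3 + 3 + 0 = 20

20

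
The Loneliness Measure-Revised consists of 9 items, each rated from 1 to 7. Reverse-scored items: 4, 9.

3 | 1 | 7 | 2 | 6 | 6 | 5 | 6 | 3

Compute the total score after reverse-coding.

45

Reverse-coded items (on a 1–7 scale, reversed = 8 − raw):
  item 4: 8 − 2 = 6
  item 9: 8 − 3 = 5
Scored responses: 3, 1, 7, 6, 6, 6, 5, 6, 5
Total = 3 + 1 + 7 + 6 + 6 + 6 + 5 + 6 + 5 = 45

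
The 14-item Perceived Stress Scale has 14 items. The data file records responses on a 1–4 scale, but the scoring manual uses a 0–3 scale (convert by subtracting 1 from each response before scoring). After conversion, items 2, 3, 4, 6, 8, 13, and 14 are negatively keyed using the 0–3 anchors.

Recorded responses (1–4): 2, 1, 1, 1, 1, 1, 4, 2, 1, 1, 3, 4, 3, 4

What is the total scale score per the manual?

24

Convert to 0–3: 1, 0, 0, 0, 0, 0, 3, 1, 0, 0, 2, 3, 2, 3
Reverse-coded (on a 0–3 scale, reversed = 3 − raw):
  item 2: 3 − 0 = 3
  item 3: 3 − 0 = 3
  item 4: 3 − 0 = 3
  item 6: 3 − 0 = 3
  item 8: 3 − 1 = 2
  item 13: 3 − 2 = 1
  item 14: 3 − 3 = 0
Scored: 1, 3, 3, 3, 0, 3, 3, 2, 0, 0, 2, 3, 1, 0
Total = 24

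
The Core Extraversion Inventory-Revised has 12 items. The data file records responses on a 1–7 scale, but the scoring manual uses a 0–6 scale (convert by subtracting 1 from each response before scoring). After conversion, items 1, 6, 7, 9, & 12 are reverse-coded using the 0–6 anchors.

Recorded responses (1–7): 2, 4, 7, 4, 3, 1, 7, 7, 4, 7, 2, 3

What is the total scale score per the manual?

45

Convert to 0–6: 1, 3, 6, 3, 2, 0, 6, 6, 3, 6, 1, 2
Reverse-coded (on a 0–6 scale, reversed = 6 − raw):
  item 1: 6 − 1 = 5
  item 6: 6 − 0 = 6
  item 7: 6 − 6 = 0
  item 9: 6 − 3 = 3
  item 12: 6 − 2 = 4
Scored: 5, 3, 6, 3, 2, 6, 0, 6, 3, 6, 1, 4
Total = 45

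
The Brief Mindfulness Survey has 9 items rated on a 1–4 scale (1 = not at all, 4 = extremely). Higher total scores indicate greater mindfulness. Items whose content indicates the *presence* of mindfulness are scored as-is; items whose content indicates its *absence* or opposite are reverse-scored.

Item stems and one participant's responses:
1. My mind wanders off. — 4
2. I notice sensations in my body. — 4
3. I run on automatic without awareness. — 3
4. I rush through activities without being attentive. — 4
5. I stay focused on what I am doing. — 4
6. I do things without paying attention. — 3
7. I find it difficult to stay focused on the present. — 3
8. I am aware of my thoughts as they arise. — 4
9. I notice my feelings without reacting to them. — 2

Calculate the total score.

Items 1, 3, 4, 6, 7 describe the absence/opposite of mindfulness → reverse-score.
reversed = (1+4) − raw = 5 − raw.
  item 1: 5 − 4 = 1
  item 2: 4
  item 3: 5 − 3 = 2
  item 4: 5 − 4 = 1
  item 5: 4
  item 6: 5 − 3 = 2
  item 7: 5 − 3 = 2
  item 8: 4
  item 9: 2
Total = 1 + 4 + 2 + 1 + 4 + 2 + 2 + 4 + 2 = 22

22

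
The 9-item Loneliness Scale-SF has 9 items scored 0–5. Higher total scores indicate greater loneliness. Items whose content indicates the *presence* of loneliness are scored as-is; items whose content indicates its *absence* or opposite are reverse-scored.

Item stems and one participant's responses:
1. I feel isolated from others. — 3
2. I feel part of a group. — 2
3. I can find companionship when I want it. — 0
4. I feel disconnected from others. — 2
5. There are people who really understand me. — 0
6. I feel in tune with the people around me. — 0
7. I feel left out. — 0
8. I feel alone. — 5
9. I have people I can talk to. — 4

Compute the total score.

Items 2, 3, 5, 6, 9 describe the absence/opposite of loneliness → reverse-score.
reversed = (0+5) − raw = 5 − raw.
  item 1: 3
  item 2: 5 − 2 = 3
  item 3: 5 − 0 = 5
  item 4: 2
  item 5: 5 − 0 = 5
  item 6: 5 − 0 = 5
  item 7: 0
  item 8: 5
  item 9: 5 − 4 = 1
Total = 3 + 3 + 5 + 2 + 5 + 5 + 0 + 5 + 1 = 29

29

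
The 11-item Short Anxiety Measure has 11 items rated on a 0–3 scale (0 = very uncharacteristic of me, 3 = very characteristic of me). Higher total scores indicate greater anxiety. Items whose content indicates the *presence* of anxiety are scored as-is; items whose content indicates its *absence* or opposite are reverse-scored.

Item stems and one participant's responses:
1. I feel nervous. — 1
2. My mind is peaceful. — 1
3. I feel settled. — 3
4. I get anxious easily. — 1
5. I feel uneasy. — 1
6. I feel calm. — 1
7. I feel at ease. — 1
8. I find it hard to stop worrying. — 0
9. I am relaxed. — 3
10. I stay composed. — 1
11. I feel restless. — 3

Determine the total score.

14

Items 2, 3, 6, 7, 9, 10 describe the absence/opposite of anxiety → reverse-score.
reverse-coded value = 3 − response.
  item 1: 1
  item 2: 3 − 1 = 2
  item 3: 3 − 3 = 0
  item 4: 1
  item 5: 1
  item 6: 3 − 1 = 2
  item 7: 3 − 1 = 2
  item 8: 0
  item 9: 3 − 3 = 0
  item 10: 3 − 1 = 2
  item 11: 3
Total = 1 + 2 + 0 + 1 + 1 + 2 + 2 + 0 + 0 + 2 + 3 = 14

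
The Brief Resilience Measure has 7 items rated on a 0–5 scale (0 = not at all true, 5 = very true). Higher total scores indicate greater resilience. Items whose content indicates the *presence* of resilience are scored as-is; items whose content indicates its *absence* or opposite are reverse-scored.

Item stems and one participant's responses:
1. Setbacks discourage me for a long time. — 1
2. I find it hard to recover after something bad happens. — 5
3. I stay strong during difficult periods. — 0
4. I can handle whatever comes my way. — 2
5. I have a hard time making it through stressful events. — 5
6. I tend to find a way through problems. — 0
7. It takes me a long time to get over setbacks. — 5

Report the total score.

6

Items 1, 2, 5, 7 describe the absence/opposite of resilience → reverse-score.
reversed = (0+5) − raw = 5 − raw.
  item 1: 5 − 1 = 4
  item 2: 5 − 5 = 0
  item 3: 0
  item 4: 2
  item 5: 5 − 5 = 0
  item 6: 0
  item 7: 5 − 5 = 0
Total = 4 + 0 + 0 + 2 + 0 + 0 + 0 = 6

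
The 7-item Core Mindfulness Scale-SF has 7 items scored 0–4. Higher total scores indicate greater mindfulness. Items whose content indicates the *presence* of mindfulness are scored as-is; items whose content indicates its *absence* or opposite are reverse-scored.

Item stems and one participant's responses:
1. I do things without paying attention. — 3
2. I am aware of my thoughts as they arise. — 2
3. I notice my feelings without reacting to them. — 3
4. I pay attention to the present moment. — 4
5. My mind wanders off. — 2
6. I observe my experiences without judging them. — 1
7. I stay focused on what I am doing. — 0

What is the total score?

Items 1, 5 describe the absence/opposite of mindfulness → reverse-score.
reverse-coded value = 4 − response.
  item 1: 4 − 3 = 1
  item 2: 2
  item 3: 3
  item 4: 4
  item 5: 4 − 2 = 2
  item 6: 1
  item 7: 0
Total = 1 + 2 + 3 + 4 + 2 + 1 + 0 = 13

13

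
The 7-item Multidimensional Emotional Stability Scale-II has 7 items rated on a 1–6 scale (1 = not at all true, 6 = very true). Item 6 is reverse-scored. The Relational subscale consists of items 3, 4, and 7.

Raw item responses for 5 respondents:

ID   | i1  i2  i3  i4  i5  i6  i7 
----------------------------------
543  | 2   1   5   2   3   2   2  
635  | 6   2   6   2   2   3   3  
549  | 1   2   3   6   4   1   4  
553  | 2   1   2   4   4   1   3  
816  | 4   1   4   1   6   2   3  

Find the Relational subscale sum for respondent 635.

Respondent 635 raw: 6, 2, 6, 2, 2, 3, 3.
Relational items: 3, 4, 7.
Reverse-coded (reversed = (1+6) − raw = 7 − raw):
  item 3: 6
  item 4: 2
  item 7: 3
Sum = 6 + 2 + 3 = 11

11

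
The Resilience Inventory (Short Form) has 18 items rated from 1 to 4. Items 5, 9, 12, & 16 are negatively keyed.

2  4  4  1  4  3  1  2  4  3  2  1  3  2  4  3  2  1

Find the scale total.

Apply reverse scoring (reversed = (1+4) − raw = 5 − raw):
  item 5: 5 − 4 = 1
  item 9: 5 − 4 = 1
  item 12: 5 − 1 = 4
  item 16: 5 − 3 = 2
Scored responses: 2, 4, 4, 1, 1, 3, 1, 2, 1, 3, 2, 4, 3, 2, 4, 2, 2, 1
Total = 2 + 4 + 4 + 1 + 1 + 3 + 1 + 2 + 1 + 3 + 2 + 4 + 3 + 2 + 4 + 2 + 2 + 1 = 42

42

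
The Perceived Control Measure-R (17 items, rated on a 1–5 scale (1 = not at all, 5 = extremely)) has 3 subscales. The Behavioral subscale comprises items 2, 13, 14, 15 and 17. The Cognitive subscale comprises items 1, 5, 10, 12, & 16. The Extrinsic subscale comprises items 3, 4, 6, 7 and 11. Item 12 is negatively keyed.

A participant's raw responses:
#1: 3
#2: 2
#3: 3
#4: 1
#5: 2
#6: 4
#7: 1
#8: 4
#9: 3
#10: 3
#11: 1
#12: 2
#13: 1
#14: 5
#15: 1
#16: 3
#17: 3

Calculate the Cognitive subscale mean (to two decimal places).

Cognitive items: 1, 5, 10, 12, 16.
Of these, item 12 is negatively keyed; on a 1–5 scale, reversed = 6 − raw.
  item 1: 3
  item 5: 2
  item 10: 3
  item 12: 6 − 2 = 4
  item 16: 3
Sum = 3 + 2 + 3 + 4 + 3 = 15
Mean = 15 / 5 = 3.00

3.00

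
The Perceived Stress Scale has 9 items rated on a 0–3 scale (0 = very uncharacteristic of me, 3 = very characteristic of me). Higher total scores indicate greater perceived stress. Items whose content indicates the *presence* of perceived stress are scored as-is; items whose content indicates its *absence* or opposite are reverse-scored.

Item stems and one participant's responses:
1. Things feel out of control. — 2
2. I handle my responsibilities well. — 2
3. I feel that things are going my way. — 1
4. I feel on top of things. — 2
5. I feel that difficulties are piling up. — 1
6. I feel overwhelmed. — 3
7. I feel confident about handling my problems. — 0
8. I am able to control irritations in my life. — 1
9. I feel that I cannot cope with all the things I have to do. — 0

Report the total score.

Items 2, 3, 4, 7, 8 describe the absence/opposite of perceived stress → reverse-score.
reverse-coded value = 3 − response.
  item 1: 2
  item 2: 3 − 2 = 1
  item 3: 3 − 1 = 2
  item 4: 3 − 2 = 1
  item 5: 1
  item 6: 3
  item 7: 3 − 0 = 3
  item 8: 3 − 1 = 2
  item 9: 0
Total = 2 + 1 + 2 + 1 + 1 + 3 + 3 + 2 + 0 = 15

15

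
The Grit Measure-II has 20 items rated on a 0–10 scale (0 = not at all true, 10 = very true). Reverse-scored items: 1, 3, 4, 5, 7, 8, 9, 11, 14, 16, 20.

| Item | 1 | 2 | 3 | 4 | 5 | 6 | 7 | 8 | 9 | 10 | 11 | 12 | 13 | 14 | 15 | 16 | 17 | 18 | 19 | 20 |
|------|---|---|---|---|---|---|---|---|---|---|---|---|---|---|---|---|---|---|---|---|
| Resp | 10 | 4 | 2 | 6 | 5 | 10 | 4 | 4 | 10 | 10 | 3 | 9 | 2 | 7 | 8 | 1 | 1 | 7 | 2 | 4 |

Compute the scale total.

107

Raw sum = 109. Reverse-scored items: 1, 3, 4, 5, 7, 8, 9, 11, 14, 16, 20; their raw sum = 56.
Each reversal replaces raw with 10 − raw, changing the total by 10 − 2·raw per item.
Total = 109 + 11·10 − 2·56 = 109 + 110 − 112 = 107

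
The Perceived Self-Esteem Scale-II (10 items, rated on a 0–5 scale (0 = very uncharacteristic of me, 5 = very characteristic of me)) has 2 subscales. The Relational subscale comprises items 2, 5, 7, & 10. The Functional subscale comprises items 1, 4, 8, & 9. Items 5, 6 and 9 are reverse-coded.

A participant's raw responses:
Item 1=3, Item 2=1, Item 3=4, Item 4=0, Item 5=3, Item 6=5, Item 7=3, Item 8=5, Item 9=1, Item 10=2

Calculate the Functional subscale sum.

Functional items: 1, 4, 8, 9.
Of these, item 9 is reverse-coded; reverse-coded value = 5 − response.
  item 1: 3
  item 4: 0
  item 8: 5
  item 9: 5 − 1 = 4
Sum = 3 + 0 + 5 + 4 = 12

12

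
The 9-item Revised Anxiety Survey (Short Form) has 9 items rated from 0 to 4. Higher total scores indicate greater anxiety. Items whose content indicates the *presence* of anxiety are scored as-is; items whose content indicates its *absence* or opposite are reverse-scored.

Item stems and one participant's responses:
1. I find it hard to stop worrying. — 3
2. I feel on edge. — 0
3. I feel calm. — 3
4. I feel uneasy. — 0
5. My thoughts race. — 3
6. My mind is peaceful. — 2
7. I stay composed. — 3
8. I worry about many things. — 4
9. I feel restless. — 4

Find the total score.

Items 3, 6, 7 describe the absence/opposite of anxiety → reverse-score.
on a 0–4 scale, reversed = 4 − raw.
  item 1: 3
  item 2: 0
  item 3: 4 − 3 = 1
  item 4: 0
  item 5: 3
  item 6: 4 − 2 = 2
  item 7: 4 − 3 = 1
  item 8: 4
  item 9: 4
Total = 3 + 0 + 1 + 0 + 3 + 2 + 1 + 4 + 4 = 18

18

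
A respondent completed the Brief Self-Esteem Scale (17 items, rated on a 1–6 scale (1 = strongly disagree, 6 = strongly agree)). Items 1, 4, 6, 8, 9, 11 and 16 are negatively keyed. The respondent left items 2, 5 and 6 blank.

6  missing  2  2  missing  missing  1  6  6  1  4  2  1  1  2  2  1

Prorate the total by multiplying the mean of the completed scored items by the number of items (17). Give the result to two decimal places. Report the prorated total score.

Reverse-coded (reverse-coded value = 7 − response):
  item 1: 7 − 6 = 1
  item 4: 7 − 2 = 5
  item 8: 7 − 6 = 1
  item 9: 7 − 6 = 1
  item 11: 7 − 4 = 3
  item 16: 7 − 2 = 5
Completed scored items (14 of 17): 1, 2, 5, 1, 1, 1, 1, 3, 2, 1, 1, 2, 5, 1; sum = 27.
Person mean = 27 / 14 ≈ 1.9286
Prorated total = (27 / 14) × 17 = 32.79 (to 2 dp)

32.79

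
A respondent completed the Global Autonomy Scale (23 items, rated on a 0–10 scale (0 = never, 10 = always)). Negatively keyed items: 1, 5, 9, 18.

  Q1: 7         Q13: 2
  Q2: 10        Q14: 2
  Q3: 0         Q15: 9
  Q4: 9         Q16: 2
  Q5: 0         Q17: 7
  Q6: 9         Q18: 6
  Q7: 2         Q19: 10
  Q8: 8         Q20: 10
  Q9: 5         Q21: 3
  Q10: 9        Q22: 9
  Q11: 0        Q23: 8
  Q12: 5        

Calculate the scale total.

136

Reversing items 1, 5, 9, & 18 with 10 − raw:
Total = (10−7) + 10 + 0 + 9 + (10−0) + 9 + 2 + 8 + (10−5) + 9 + 0 + 5 + 2 + 2 + 9 + 2 + 7 + (10−6) + 10 + 10 + 3 + 9 + 8
      = 3 + 10 + 0 + 9 + 10 + 9 + 2 + 8 + 5 + 9 + 0 + 5 + 2 + 2 + 9 + 2 + 7 + 4 + 10 + 10 + 3 + 9 + 8 = 136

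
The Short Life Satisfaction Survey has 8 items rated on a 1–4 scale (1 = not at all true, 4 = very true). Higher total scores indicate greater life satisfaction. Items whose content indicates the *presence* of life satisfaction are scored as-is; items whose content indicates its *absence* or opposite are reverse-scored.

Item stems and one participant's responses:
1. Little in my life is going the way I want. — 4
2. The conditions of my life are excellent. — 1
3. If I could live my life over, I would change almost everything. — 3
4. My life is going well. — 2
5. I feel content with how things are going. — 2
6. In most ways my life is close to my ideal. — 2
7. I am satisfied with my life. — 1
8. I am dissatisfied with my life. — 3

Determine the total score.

Items 1, 3, 8 describe the absence/opposite of life satisfaction → reverse-score.
on a 1–4 scale, reversed = 5 − raw.
  item 1: 5 − 4 = 1
  item 2: 1
  item 3: 5 − 3 = 2
  item 4: 2
  item 5: 2
  item 6: 2
  item 7: 1
  item 8: 5 − 3 = 2
Total = 1 + 1 + 2 + 2 + 2 + 2 + 1 + 2 = 13

13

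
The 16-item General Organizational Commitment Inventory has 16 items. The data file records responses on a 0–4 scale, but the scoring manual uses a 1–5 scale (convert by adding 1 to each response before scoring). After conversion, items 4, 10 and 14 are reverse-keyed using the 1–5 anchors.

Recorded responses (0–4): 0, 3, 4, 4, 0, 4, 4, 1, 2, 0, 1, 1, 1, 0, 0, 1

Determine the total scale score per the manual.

Convert to 1–5: 1, 4, 5, 5, 1, 5, 5, 2, 3, 1, 2, 2, 2, 1, 1, 2
Reverse-coded (on a 1–5 scale, reversed = 6 − raw):
  item 4: 6 − 5 = 1
  item 10: 6 − 1 = 5
  item 14: 6 − 1 = 5
Scored: 1, 4, 5, 1, 1, 5, 5, 2, 3, 5, 2, 2, 2, 5, 1, 2
Total = 46

46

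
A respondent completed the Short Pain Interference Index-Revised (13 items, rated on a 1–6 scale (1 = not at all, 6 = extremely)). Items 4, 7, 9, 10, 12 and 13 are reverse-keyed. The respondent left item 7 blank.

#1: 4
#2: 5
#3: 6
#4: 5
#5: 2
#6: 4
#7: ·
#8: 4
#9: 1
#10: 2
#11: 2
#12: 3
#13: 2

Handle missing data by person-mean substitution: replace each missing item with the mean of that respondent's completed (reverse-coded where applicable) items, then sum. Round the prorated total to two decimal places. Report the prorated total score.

53.08

Reverse-coded (reversed = (1+6) − raw = 7 − raw):
  item 4: 7 − 5 = 2
  item 9: 7 − 1 = 6
  item 10: 7 − 2 = 5
  item 12: 7 − 3 = 4
  item 13: 7 − 2 = 5
Completed scored items (12 of 13): 4, 5, 6, 2, 2, 4, 4, 6, 5, 2, 4, 5; sum = 49.
Person mean = 49 / 12 ≈ 4.0833
Prorated total = (49 / 12) × 13 = 53.08 (to 2 dp)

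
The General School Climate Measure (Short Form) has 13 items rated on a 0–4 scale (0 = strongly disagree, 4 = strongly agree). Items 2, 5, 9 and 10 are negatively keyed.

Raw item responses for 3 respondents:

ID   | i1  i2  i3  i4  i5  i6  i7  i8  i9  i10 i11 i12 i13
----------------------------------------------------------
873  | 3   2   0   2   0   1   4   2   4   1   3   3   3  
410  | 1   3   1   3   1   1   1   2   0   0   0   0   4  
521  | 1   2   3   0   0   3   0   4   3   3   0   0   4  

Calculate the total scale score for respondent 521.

23

Respondent 521 raw: 1, 2, 3, 0, 0, 3, 0, 4, 3, 3, 0, 0, 4.
Reverse-coded (reversed = (0+4) − raw = 4 − raw):
  item 1: 1
  item 2: 4 − 2 = 2
  item 3: 3
  item 4: 0
  item 5: 4 − 0 = 4
  item 6: 3
  item 7: 0
  item 8: 4
  item 9: 4 − 3 = 1
  item 10: 4 − 3 = 1
  item 11: 0
  item 12: 0
  item 13: 4
Sum = 1 + 2 + 3 + 0 + 4 + 3 + 0 + 4 + 1 + 1 + 0 + 0 + 4 = 23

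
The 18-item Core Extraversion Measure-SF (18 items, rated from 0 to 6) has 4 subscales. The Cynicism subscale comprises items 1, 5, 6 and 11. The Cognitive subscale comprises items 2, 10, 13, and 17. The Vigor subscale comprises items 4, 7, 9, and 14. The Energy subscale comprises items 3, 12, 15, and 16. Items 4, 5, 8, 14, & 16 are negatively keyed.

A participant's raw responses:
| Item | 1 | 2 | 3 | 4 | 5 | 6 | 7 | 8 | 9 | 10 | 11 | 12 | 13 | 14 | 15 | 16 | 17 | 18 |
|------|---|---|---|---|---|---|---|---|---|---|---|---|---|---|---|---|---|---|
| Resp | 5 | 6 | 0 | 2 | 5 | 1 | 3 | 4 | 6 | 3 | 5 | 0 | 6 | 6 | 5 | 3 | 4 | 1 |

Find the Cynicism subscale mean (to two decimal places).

3.00

Cynicism items: 1, 5, 6, 11.
Of these, item 5 is negatively keyed; reversed = (0+6) − raw = 6 − raw.
  item 1: 5
  item 5: 6 − 5 = 1
  item 6: 1
  item 11: 5
Sum = 5 + 1 + 1 + 5 = 12
Mean = 12 / 4 = 3.00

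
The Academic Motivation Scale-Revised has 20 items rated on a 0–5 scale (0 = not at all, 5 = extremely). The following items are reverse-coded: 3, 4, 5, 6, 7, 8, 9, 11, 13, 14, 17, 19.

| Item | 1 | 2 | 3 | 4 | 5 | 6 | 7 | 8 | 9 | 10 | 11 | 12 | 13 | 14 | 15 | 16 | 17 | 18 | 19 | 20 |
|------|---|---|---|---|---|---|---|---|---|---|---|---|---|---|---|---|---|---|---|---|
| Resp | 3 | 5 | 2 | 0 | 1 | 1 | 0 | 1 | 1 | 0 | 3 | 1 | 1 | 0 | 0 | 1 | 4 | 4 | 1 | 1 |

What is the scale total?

Reverse-coded items (reverse-coded value = 5 − response):
  item 3: 5 − 2 = 3
  item 4: 5 − 0 = 5
  item 5: 5 − 1 = 4
  item 6: 5 − 1 = 4
  item 7: 5 − 0 = 5
  item 8: 5 − 1 = 4
  item 9: 5 − 1 = 4
  item 11: 5 − 3 = 2
  item 13: 5 − 1 = 4
  item 14: 5 − 0 = 5
  item 17: 5 − 4 = 1
  item 19: 5 − 1 = 4
After reverse-coding: 3, 5, 3, 5, 4, 4, 5, 4, 4, 0, 2, 1, 4, 5, 0, 1, 1, 4, 4, 1
Total = 3 + 5 + 3 + 5 + 4 + 4 + 5 + 4 + 4 + 0 + 2 + 1 + 4 + 5 + 0 + 1 + 1 + 4 + 4 + 1 = 60

60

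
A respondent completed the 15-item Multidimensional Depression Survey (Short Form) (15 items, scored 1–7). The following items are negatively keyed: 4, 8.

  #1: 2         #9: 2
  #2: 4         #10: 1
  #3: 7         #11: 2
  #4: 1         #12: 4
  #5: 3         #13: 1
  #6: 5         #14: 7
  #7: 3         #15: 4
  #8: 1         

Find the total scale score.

59

Reverse-coded items (reverse-coded value = 8 − response):
  item 4: 8 − 1 = 7
  item 8: 8 − 1 = 7
Scored responses: 2, 4, 7, 7, 3, 5, 3, 7, 2, 1, 2, 4, 1, 7, 4
Total = 2 + 4 + 7 + 7 + 3 + 5 + 3 + 7 + 2 + 1 + 2 + 4 + 1 + 7 + 4 = 59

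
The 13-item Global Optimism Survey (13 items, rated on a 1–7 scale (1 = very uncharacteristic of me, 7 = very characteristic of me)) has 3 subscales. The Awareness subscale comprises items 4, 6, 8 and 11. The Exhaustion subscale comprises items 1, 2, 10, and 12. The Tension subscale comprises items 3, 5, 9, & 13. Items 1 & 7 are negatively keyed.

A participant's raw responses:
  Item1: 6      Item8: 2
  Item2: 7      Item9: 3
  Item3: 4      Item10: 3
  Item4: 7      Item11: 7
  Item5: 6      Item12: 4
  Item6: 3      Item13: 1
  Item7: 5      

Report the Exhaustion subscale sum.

Exhaustion items: 1, 2, 10, 12.
Of these, item 1 is negatively keyed; reversed = (1+7) − raw = 8 − raw.
  item 1: 8 − 6 = 2
  item 2: 7
  item 10: 3
  item 12: 4
Sum = 2 + 7 + 3 + 4 = 16

16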